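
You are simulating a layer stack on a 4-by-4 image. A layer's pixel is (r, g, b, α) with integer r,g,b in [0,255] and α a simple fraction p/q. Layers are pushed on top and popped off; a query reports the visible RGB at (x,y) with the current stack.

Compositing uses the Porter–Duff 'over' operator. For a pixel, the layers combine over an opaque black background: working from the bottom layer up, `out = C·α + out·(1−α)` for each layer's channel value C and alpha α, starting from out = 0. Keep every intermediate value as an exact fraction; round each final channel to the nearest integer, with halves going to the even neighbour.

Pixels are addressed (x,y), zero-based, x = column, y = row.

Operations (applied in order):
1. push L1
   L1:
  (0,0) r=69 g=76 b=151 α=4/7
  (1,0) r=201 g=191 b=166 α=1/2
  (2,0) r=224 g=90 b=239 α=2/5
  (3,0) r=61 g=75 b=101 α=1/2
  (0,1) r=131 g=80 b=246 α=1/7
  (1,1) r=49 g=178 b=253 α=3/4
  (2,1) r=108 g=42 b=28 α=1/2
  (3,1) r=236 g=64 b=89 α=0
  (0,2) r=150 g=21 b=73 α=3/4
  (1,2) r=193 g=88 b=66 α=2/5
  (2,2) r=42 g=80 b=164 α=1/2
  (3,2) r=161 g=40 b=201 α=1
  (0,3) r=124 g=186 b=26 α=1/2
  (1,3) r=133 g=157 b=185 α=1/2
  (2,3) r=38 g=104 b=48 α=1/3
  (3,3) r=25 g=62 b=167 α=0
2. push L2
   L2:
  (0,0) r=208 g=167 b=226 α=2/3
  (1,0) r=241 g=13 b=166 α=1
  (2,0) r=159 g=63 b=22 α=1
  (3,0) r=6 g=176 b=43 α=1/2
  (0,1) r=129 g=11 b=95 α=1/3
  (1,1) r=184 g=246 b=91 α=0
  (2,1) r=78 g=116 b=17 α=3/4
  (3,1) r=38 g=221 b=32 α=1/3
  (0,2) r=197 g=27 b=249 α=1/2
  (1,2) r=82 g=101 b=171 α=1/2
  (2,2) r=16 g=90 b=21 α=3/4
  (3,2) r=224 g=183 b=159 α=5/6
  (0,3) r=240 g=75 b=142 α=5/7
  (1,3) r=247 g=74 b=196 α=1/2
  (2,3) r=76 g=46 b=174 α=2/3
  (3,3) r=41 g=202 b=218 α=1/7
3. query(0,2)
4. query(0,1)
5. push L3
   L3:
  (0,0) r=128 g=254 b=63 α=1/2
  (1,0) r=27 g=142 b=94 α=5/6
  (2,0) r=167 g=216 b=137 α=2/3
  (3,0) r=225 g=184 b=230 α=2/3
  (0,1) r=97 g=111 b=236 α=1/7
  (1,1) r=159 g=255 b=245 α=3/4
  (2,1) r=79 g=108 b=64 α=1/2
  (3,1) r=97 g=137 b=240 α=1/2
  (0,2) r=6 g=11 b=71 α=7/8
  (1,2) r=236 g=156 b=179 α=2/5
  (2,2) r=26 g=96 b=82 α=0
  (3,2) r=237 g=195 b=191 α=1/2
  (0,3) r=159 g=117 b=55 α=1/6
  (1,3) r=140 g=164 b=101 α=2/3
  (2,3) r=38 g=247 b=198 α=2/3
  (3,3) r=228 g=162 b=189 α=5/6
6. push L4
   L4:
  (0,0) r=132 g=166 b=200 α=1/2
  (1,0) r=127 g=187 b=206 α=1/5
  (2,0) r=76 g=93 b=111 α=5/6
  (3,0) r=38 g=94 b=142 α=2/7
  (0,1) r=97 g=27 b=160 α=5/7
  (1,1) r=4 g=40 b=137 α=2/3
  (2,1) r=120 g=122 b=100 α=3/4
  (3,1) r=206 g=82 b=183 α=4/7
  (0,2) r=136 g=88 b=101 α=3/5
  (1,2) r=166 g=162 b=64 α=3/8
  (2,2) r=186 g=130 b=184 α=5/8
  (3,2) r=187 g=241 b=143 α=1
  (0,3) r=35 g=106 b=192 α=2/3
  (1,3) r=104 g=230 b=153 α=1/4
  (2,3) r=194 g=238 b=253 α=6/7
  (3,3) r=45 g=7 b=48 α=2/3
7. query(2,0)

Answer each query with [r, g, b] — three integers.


(0,2) stack=L1,L2; from [0,0,0]:
+L1 (α=3/4) → [225/2, 63/4, 219/4]
+L2 (α=1/2) → [619/4, 171/8, 1215/8]
= [155, 21, 152]

(0,1) stack=L1,L2; from [0,0,0]:
after L1 α=1/7: [131/7, 80/7, 246/7]
after L2 α=1/3: [1165/21, 79/7, 1157/21]
= [55, 11, 55]

at x=2,y=0 over L1,L2,L3,L4:
+L1 (α=2/5) → [448/5, 36, 478/5]
+L2 (α=1) → [159, 63, 22]
+L3 (α=2/3) → [493/3, 165, 296/3]
+L4 (α=5/6) → [1633/18, 105, 1961/18]
rounded: [91, 105, 109]


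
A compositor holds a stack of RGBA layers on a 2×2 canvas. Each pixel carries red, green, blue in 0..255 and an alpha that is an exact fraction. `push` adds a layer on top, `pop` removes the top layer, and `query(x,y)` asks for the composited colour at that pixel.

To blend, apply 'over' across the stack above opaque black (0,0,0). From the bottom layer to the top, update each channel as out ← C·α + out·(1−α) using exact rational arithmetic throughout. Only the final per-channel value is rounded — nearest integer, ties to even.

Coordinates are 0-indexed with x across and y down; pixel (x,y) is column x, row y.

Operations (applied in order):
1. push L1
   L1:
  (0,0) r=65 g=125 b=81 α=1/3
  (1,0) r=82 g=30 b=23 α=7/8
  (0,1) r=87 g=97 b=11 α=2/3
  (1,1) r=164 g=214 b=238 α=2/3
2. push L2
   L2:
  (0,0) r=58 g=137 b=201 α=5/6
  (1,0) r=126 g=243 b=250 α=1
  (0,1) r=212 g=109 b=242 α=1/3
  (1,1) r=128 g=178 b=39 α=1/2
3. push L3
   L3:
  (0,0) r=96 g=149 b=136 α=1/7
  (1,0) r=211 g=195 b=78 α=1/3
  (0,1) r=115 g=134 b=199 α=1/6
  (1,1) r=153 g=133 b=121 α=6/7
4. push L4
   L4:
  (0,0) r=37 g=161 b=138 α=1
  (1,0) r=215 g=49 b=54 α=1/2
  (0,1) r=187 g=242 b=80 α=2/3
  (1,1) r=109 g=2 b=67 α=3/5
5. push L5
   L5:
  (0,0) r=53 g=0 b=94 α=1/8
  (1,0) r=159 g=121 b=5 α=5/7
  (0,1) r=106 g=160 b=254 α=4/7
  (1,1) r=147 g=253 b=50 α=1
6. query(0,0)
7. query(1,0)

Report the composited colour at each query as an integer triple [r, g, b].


(0,0) stack=L1,L2,L3,L4,L5; from [0,0,0]:
+L1 (α=1/3) → [65/3, 125/3, 27]
+L2 (α=5/6) → [935/18, 1090/9, 172]
+L3 (α=1/7) → [1223/21, 2627/21, 1168/7]
+L4 (α=1) → [37, 161, 138]
+L5 (α=1/8) → [39, 1127/8, 265/2]
→ [39, 141, 132]

query (1,0) [L1,L2,L3,L4,L5] — begin 0,0,0
after L1 α=7/8: [287/4, 105/4, 161/8]
after L2 α=1: [126, 243, 250]
after L3 α=1/3: [463/3, 227, 578/3]
after L4 α=1/2: [554/3, 138, 370/3]
after L5 α=5/7: [499/3, 881/7, 815/21]
→ [166, 126, 39]


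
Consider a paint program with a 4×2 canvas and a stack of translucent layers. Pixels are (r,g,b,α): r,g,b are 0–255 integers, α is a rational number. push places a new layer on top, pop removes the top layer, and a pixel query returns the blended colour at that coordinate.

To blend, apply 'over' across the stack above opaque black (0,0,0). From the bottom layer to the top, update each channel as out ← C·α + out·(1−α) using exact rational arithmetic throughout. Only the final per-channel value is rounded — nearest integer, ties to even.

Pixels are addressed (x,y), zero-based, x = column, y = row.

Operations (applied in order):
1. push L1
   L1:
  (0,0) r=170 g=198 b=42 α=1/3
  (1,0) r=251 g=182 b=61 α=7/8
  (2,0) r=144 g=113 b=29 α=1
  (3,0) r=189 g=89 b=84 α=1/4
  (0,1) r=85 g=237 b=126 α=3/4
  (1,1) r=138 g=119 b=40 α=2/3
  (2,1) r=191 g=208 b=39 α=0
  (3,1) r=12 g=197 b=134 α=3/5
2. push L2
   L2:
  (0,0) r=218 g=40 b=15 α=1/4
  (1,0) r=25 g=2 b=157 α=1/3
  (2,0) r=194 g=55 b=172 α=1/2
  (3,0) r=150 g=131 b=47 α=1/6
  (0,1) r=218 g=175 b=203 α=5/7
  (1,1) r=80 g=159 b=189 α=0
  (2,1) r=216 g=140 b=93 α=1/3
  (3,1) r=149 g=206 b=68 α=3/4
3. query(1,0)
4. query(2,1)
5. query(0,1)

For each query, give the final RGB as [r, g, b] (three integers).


at x=1,y=0 over L1,L2:
after L1 α=7/8: [1757/8, 637/4, 427/8]
after L2 α=1/3: [619/4, 641/6, 1055/12]
= [155, 107, 88]

(2,1) stack=L1,L2; from [0,0,0]:
L1 α=0: [0, 0, 0]
L2 α=1/3: [72, 140/3, 31]
rounded: [72, 47, 31]

at x=0,y=1 over L1,L2:
L1 α=3/4: [255/4, 711/4, 189/2]
L2 α=5/7: [2435/14, 2461/14, 172]
→ [174, 176, 172]


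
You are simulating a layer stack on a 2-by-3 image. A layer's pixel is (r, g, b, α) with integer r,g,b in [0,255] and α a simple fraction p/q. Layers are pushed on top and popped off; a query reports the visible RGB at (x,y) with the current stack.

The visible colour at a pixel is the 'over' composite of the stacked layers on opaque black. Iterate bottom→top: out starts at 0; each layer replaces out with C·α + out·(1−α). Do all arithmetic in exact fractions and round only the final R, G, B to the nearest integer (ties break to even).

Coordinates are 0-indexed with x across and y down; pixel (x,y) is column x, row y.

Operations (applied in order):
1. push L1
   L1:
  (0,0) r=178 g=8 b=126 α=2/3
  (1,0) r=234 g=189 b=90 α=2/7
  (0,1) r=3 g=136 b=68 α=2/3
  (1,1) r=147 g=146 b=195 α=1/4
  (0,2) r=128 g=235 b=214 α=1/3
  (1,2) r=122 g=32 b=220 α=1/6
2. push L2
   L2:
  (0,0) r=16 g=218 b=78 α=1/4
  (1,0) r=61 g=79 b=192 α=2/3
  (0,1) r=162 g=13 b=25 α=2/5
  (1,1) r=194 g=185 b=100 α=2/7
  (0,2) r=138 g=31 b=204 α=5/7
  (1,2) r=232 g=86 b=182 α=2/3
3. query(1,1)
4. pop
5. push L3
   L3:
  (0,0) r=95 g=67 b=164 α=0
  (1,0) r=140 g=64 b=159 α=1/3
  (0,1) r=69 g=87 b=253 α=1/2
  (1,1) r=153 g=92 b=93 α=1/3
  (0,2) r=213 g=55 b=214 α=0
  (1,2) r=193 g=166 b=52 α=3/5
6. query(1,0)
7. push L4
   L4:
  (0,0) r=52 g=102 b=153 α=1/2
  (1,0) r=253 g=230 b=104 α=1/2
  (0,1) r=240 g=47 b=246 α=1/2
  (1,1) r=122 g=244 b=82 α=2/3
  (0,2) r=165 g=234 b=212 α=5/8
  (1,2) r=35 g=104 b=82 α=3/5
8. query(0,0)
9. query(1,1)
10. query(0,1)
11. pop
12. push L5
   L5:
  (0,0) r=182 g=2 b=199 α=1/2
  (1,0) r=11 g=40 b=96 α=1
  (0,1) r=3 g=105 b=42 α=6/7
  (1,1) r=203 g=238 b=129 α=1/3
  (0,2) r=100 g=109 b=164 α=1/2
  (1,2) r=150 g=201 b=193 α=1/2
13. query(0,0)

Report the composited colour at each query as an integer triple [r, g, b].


at x=1,y=1 over L1,L2:
after L1 α=1/4: [147/4, 73/2, 195/4]
after L2 α=2/7: [2287/28, 1105/14, 1775/28]
rounded: [82, 79, 63]

query (1,0) [L1,L3] — begin 0,0,0
+L1 (α=2/7) → [468/7, 54, 180/7]
+L3 (α=1/3) → [1916/21, 172/3, 491/7]
→ [91, 57, 70]

at x=0,y=0 over L1,L3,L4:
L1 α=2/3: [356/3, 16/3, 84]
L3 α=0: [356/3, 16/3, 84]
L4 α=1/2: [256/3, 161/3, 237/2]
→ [85, 54, 118]

at x=1,y=1 over L1,L3,L4:
L1 α=1/4: [147/4, 73/2, 195/4]
L3 α=1/3: [151/2, 55, 127/2]
L4 α=2/3: [213/2, 181, 455/6]
= [106, 181, 76]

query (0,1) [L1,L3,L4] — begin 0,0,0
L1 α=2/3: [2, 272/3, 136/3]
L3 α=1/2: [71/2, 533/6, 895/6]
L4 α=1/2: [551/4, 815/12, 2371/12]
→ [138, 68, 198]

query (0,0) [L1,L3,L5] — begin 0,0,0
+L1 (α=2/3) → [356/3, 16/3, 84]
+L3 (α=0) → [356/3, 16/3, 84]
+L5 (α=1/2) → [451/3, 11/3, 283/2]
→ [150, 4, 142]


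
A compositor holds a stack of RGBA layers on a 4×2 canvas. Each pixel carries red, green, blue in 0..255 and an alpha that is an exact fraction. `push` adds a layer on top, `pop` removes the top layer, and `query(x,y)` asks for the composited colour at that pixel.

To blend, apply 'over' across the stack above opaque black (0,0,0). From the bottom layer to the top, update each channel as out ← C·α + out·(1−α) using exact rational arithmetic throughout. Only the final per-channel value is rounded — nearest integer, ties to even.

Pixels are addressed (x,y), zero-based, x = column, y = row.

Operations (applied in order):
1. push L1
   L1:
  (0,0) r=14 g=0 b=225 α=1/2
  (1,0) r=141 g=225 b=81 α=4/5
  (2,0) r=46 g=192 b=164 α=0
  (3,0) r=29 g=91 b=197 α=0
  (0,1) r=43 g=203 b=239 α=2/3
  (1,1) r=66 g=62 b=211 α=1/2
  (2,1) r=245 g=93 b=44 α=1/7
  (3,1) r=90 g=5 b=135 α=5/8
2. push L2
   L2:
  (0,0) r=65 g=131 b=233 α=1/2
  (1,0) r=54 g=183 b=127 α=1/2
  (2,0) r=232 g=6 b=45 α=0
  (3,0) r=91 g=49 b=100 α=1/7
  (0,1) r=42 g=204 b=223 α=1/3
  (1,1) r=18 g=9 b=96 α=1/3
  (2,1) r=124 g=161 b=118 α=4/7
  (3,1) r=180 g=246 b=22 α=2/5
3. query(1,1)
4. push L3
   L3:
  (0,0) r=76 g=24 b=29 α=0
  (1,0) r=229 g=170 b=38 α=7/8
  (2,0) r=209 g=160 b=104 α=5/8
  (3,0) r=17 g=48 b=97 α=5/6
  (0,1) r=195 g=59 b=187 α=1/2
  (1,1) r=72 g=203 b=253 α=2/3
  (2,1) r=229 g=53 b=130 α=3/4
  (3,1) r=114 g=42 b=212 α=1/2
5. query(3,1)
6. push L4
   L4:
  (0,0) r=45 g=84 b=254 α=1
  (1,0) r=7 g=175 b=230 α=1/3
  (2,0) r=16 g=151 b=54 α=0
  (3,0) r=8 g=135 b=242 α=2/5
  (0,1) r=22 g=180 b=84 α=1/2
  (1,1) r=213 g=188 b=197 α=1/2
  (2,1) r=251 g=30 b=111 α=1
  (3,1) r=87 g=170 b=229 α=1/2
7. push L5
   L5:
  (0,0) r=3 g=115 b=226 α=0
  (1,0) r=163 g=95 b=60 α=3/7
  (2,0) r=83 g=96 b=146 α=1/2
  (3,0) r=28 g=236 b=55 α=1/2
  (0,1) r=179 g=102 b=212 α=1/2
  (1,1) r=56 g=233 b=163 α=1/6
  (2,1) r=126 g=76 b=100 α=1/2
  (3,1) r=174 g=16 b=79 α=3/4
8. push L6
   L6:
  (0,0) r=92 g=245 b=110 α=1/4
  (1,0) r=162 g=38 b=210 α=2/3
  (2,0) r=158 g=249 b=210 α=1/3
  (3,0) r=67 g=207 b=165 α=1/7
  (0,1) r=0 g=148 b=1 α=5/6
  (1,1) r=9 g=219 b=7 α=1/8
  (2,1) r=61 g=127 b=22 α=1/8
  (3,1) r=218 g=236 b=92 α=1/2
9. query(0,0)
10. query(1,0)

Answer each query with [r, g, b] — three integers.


(1,1) stack=L1,L2; from [0,0,0]:
L1 α=1/2: [33, 31, 211/2]
L2 α=1/3: [28, 71/3, 307/3]
rounded: [28, 24, 102]

at x=3,y=1 over L1,L2,L3:
L1 α=5/8: [225/4, 25/8, 675/8]
L2 α=2/5: [423/4, 4011/40, 2377/40]
L3 α=1/2: [879/8, 5691/80, 10857/80]
= [110, 71, 136]

(0,0) stack=L1,L2,L3,L4,L5,L6; from [0,0,0]:
after L1 α=1/2: [7, 0, 225/2]
after L2 α=1/2: [36, 131/2, 691/4]
after L3 α=0: [36, 131/2, 691/4]
after L4 α=1: [45, 84, 254]
after L5 α=0: [45, 84, 254]
after L6 α=1/4: [227/4, 497/4, 218]
= [57, 124, 218]

(1,0) stack=L1,L2,L3,L4,L5,L6; from [0,0,0]:
after L1 α=4/5: [564/5, 180, 324/5]
after L2 α=1/2: [417/5, 363/2, 959/10]
after L3 α=7/8: [1054/5, 2743/16, 3619/80]
after L4 α=1/3: [2143/15, 1381/8, 4273/40]
after L5 α=3/7: [15907/105, 1951/14, 6073/70]
after L6 α=2/3: [49927/315, 1005/14, 35473/210]
= [158, 72, 169]


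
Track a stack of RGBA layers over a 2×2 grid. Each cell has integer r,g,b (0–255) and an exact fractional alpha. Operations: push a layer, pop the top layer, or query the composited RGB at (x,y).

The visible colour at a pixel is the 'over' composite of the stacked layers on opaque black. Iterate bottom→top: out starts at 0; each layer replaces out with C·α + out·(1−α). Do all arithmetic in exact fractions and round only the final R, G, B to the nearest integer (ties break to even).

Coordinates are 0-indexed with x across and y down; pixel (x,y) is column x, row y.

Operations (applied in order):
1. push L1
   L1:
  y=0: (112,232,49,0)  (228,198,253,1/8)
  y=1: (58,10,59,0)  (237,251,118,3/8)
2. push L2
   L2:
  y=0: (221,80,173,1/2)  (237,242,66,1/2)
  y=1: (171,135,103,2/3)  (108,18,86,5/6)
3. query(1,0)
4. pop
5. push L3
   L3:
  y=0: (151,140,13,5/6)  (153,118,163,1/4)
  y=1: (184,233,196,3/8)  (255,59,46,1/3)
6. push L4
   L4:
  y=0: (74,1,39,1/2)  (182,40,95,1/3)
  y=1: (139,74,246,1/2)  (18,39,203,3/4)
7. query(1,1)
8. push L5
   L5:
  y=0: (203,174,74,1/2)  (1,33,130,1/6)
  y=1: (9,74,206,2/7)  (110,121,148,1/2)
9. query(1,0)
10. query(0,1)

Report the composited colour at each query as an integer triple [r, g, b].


(1,0) stack=L1,L2; from [0,0,0]:
+L1 (α=1/8) → [57/2, 99/4, 253/8]
+L2 (α=1/2) → [531/4, 1067/8, 781/16]
→ [133, 133, 49]

(1,1) stack=L1,L3,L4; from [0,0,0]:
after L1 α=3/8: [711/8, 753/8, 177/4]
after L3 α=1/3: [577/4, 989/12, 269/6]
after L4 α=3/4: [793/16, 2393/48, 3923/24]
= [50, 50, 163]

(1,0) stack=L1,L3,L4,L5; from [0,0,0]:
after L1 α=1/8: [57/2, 99/4, 253/8]
after L3 α=1/4: [477/8, 769/16, 2063/32]
after L4 α=1/3: [1205/12, 363/8, 3583/48]
after L5 α=1/6: [6037/72, 693/16, 24155/288]
= [84, 43, 84]

at x=0,y=1 over L1,L3,L4,L5:
after L1 α=0: [0, 0, 0]
after L3 α=3/8: [69, 699/8, 147/2]
after L4 α=1/2: [104, 1291/16, 639/4]
after L5 α=2/7: [538/7, 8823/112, 4843/28]
= [77, 79, 173]


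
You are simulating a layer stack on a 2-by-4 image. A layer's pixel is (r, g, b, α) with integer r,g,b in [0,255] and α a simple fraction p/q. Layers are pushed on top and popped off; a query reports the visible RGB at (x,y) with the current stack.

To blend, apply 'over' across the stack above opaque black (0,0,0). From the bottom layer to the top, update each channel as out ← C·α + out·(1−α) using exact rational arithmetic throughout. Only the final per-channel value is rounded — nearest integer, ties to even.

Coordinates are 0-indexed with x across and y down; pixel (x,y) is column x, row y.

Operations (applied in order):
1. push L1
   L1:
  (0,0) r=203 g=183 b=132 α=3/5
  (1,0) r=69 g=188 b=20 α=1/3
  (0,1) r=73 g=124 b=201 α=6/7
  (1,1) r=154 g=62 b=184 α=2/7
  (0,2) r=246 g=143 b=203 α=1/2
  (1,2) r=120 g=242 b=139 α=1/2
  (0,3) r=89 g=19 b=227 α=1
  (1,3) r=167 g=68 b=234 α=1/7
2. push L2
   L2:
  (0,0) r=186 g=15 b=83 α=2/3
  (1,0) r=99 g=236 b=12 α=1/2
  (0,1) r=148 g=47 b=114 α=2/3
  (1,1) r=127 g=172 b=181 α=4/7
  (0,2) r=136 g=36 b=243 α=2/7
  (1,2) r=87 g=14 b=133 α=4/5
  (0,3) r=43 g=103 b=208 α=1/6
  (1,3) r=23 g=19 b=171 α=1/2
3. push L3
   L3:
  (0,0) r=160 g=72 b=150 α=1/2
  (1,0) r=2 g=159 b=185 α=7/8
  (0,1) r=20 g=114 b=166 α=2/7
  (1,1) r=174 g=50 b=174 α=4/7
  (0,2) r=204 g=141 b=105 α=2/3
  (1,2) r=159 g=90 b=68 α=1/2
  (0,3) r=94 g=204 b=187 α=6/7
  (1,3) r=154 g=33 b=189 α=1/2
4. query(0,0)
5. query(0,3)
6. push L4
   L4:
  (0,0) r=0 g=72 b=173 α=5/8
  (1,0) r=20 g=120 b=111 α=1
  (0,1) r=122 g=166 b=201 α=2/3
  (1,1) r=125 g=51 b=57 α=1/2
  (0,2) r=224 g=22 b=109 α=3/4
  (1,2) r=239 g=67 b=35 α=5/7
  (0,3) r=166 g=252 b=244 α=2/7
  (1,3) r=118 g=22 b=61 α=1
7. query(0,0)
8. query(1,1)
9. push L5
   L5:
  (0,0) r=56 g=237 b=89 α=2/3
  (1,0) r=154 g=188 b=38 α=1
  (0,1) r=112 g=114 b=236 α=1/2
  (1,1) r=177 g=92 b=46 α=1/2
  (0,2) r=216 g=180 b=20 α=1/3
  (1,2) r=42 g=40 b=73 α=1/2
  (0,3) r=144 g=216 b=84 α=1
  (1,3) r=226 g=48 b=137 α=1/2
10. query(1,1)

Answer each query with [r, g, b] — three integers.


query (0,0) [L1,L2,L3] — begin 0,0,0
L1 α=3/5: [609/5, 549/5, 396/5]
L2 α=2/3: [823/5, 233/5, 1226/15]
L3 α=1/2: [1623/10, 593/10, 1738/15]
rounded: [162, 59, 116]

at x=0,y=3 over L1,L2,L3:
L1 α=1: [89, 19, 227]
L2 α=1/6: [244/3, 33, 1343/6]
L3 α=6/7: [1936/21, 1257/7, 8075/42]
= [92, 180, 192]

at x=0,y=0 over L1,L2,L3,L4:
L1 α=3/5: [609/5, 549/5, 396/5]
L2 α=2/3: [823/5, 233/5, 1226/15]
L3 α=1/2: [1623/10, 593/10, 1738/15]
L4 α=5/8: [4869/80, 5379/80, 6063/40]
rounded: [61, 67, 152]

(1,1) stack=L1,L2,L3,L4; from [0,0,0]:
L1 α=2/7: [44, 124/7, 368/7]
L2 α=4/7: [640/7, 5188/49, 6172/49]
L3 α=4/7: [6792/49, 25364/343, 52620/343]
L4 α=1/2: [12917/98, 42857/686, 72171/686]
rounded: [132, 62, 105]

query (1,1) [L1,L2,L3,L4,L5] — begin 0,0,0
+L1 (α=2/7) → [44, 124/7, 368/7]
+L2 (α=4/7) → [640/7, 5188/49, 6172/49]
+L3 (α=4/7) → [6792/49, 25364/343, 52620/343]
+L4 (α=1/2) → [12917/98, 42857/686, 72171/686]
+L5 (α=1/2) → [30263/196, 105969/1372, 103727/1372]
= [154, 77, 76]


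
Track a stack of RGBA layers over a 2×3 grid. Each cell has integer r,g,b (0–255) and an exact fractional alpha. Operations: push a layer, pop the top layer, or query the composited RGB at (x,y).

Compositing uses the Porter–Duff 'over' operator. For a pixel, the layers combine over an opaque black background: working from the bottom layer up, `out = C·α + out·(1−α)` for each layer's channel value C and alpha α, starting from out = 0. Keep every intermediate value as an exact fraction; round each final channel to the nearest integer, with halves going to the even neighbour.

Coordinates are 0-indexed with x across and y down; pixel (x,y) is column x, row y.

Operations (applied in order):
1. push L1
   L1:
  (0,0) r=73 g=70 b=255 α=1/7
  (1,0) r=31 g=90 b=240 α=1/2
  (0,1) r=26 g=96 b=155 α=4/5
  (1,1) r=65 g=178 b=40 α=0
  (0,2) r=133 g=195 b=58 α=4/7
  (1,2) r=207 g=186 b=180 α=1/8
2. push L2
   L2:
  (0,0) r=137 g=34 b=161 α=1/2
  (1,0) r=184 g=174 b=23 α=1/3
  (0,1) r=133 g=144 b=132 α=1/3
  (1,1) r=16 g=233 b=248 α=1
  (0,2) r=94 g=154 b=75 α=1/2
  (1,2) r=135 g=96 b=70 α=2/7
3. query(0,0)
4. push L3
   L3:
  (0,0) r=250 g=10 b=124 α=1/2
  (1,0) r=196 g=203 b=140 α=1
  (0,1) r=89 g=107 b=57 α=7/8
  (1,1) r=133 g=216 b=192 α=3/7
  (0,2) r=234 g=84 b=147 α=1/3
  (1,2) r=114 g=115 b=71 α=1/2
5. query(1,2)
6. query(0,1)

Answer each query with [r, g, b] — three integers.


at x=0,y=0 over L1,L2:
L1 α=1/7: [73/7, 10, 255/7]
L2 α=1/2: [516/7, 22, 691/7]
rounded: [74, 22, 99]

query (1,2) [L1,L2,L3] — begin 0,0,0
L1 α=1/8: [207/8, 93/4, 45/2]
L2 α=2/7: [3195/56, 1233/28, 505/14]
L3 α=1/2: [9579/112, 4453/56, 1499/28]
→ [86, 80, 54]

at x=0,y=1 over L1,L2,L3:
L1 α=4/5: [104/5, 384/5, 124]
L2 α=1/3: [291/5, 496/5, 380/3]
L3 α=7/8: [1703/20, 4241/40, 1577/24]
rounded: [85, 106, 66]


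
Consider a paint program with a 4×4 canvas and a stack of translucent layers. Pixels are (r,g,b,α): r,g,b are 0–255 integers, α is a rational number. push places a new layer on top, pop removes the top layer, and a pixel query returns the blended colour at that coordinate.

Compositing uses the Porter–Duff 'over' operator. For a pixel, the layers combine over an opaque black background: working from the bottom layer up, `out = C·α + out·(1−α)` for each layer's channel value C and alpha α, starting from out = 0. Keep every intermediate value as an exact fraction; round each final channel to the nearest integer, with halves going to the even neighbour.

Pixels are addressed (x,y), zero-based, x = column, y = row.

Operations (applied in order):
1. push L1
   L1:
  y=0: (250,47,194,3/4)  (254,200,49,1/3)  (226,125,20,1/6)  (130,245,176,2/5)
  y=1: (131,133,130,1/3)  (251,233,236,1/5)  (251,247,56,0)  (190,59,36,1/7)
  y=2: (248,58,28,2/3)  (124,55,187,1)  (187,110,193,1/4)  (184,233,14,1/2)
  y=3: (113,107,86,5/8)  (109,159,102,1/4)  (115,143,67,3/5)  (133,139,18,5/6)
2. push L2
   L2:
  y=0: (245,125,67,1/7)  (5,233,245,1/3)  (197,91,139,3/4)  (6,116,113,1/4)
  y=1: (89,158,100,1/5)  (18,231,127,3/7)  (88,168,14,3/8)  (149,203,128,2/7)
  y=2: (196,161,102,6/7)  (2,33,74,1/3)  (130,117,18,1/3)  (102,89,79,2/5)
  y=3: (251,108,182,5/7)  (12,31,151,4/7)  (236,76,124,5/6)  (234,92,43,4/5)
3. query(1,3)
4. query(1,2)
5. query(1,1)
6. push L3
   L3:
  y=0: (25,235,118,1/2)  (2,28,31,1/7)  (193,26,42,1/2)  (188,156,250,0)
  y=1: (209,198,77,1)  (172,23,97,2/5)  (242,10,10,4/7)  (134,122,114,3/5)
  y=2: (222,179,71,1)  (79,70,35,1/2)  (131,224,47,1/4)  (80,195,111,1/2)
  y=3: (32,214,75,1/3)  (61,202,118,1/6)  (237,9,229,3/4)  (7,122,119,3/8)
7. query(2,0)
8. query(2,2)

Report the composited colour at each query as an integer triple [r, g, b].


query (1,3) [L1,L2] — begin 0,0,0
+L1 (α=1/4) → [109/4, 159/4, 51/2]
+L2 (α=4/7) → [519/28, 139/4, 1361/14]
→ [19, 35, 97]

(1,2) stack=L1,L2; from [0,0,0]:
L1 α=1: [124, 55, 187]
L2 α=1/3: [250/3, 143/3, 448/3]
rounded: [83, 48, 149]

(1,1) stack=L1,L2; from [0,0,0]:
L1 α=1/5: [251/5, 233/5, 236/5]
L2 α=3/7: [182/5, 4397/35, 407/5]
rounded: [36, 126, 81]

at x=2,y=0 over L1,L2,L3:
L1 α=1/6: [113/3, 125/6, 10/3]
L2 α=3/4: [943/6, 1763/24, 1261/12]
L3 α=1/2: [2101/12, 2387/48, 1765/24]
= [175, 50, 74]

at x=2,y=2 over L1,L2,L3:
+L1 (α=1/4) → [187/4, 55/2, 193/4]
+L2 (α=1/3) → [149/2, 172/3, 229/6]
+L3 (α=1/4) → [709/8, 99, 323/8]
→ [89, 99, 40]


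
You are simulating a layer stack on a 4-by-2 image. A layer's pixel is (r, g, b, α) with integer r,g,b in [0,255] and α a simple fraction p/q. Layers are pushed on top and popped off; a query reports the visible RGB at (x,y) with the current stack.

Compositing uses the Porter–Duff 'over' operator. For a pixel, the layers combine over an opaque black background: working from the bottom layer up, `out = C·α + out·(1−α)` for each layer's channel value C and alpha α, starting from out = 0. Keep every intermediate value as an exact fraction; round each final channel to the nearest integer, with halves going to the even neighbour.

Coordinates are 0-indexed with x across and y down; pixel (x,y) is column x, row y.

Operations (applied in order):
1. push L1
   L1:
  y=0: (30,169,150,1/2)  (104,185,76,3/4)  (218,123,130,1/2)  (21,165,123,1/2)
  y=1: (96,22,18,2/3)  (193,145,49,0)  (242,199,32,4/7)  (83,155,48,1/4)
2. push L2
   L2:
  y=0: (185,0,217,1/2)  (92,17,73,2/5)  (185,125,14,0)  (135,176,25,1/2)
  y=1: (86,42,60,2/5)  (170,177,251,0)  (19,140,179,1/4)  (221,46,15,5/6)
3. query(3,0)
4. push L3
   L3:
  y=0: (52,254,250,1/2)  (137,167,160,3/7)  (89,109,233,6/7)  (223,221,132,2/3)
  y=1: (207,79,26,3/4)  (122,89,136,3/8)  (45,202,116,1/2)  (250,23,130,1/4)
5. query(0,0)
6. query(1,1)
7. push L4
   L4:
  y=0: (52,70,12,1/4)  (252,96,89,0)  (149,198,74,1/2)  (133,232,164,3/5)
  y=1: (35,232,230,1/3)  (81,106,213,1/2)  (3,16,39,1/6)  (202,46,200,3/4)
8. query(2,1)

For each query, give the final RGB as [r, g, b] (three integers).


at x=3,y=0 over L1,L2:
+L1 (α=1/2) → [21/2, 165/2, 123/2]
+L2 (α=1/2) → [291/4, 517/4, 173/4]
→ [73, 129, 43]

at x=0,y=0 over L1,L2,L3:
L1 α=1/2: [15, 169/2, 75]
L2 α=1/2: [100, 169/4, 146]
L3 α=1/2: [76, 1185/8, 198]
rounded: [76, 148, 198]

(1,1) stack=L1,L2,L3; from [0,0,0]:
after L1 α=0: [0, 0, 0]
after L2 α=0: [0, 0, 0]
after L3 α=3/8: [183/4, 267/8, 51]
rounded: [46, 33, 51]

(2,1) stack=L1,L2,L3,L4; from [0,0,0]:
+L1 (α=4/7) → [968/7, 796/7, 128/7]
+L2 (α=1/4) → [3037/28, 842/7, 1637/28]
+L3 (α=1/2) → [4297/56, 1128/7, 4885/56]
+L4 (α=1/6) → [21653/336, 2876/21, 26609/336]
→ [64, 137, 79]


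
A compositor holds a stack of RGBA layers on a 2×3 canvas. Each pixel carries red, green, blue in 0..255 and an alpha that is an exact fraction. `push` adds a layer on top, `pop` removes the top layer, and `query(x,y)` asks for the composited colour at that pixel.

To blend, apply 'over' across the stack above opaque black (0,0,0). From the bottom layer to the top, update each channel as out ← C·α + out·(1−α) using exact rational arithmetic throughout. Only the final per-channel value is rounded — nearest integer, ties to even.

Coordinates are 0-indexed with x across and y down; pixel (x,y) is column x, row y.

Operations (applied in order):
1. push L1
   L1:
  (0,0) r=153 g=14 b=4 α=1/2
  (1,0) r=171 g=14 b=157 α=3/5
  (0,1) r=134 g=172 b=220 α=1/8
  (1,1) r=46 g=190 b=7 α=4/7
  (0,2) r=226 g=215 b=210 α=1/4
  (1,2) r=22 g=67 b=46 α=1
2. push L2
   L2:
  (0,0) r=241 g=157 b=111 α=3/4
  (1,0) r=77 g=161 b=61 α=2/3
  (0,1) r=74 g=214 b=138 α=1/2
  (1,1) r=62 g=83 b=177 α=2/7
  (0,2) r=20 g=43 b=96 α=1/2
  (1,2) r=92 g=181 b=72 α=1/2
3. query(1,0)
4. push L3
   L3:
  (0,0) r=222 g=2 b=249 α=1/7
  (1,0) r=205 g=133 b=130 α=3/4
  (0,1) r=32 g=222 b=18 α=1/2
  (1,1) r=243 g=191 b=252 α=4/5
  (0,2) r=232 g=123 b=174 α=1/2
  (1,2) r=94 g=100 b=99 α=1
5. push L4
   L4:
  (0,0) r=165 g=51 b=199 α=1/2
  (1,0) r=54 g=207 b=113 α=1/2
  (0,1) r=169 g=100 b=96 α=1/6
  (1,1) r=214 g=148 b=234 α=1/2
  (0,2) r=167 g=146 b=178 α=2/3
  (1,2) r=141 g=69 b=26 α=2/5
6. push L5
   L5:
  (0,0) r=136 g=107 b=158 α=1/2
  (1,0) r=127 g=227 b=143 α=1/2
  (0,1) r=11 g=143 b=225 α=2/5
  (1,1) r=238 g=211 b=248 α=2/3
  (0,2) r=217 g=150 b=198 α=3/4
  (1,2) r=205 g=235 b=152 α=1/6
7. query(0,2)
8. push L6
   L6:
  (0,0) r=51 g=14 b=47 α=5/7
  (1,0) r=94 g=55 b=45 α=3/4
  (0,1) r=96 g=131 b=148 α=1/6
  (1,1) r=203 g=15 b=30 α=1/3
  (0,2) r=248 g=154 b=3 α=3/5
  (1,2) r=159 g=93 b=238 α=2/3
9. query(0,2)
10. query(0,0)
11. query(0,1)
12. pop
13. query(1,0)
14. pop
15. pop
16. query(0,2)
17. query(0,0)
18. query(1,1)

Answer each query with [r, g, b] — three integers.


(1,0) stack=L1,L2; from [0,0,0]:
L1 α=3/5: [513/5, 42/5, 471/5]
L2 α=2/3: [1283/15, 1652/15, 1081/15]
rounded: [86, 110, 72]

at x=0,y=2 over L1,L2,L3,L4,L5:
L1 α=1/4: [113/2, 215/4, 105/2]
L2 α=1/2: [153/4, 387/8, 297/4]
L3 α=1/2: [1081/8, 1371/16, 993/8]
L4 α=2/3: [1251/8, 6043/48, 3841/24]
L5 α=3/4: [6459/32, 27643/192, 18097/96]
→ [202, 144, 189]

(0,2) stack=L1,L2,L3,L4,L5,L6; from [0,0,0]:
after L1 α=1/4: [113/2, 215/4, 105/2]
after L2 α=1/2: [153/4, 387/8, 297/4]
after L3 α=1/2: [1081/8, 1371/16, 993/8]
after L4 α=2/3: [1251/8, 6043/48, 3841/24]
after L5 α=3/4: [6459/32, 27643/192, 18097/96]
after L6 α=3/5: [18363/80, 14399/96, 18529/240]
rounded: [230, 150, 77]

(0,0) stack=L1,L2,L3,L4,L5,L6; from [0,0,0]:
+L1 (α=1/2) → [153/2, 7, 2]
+L2 (α=3/4) → [1599/8, 239/2, 335/4]
+L3 (α=1/7) → [5685/28, 719/7, 1503/14]
+L4 (α=1/2) → [10305/56, 538/7, 4289/28]
+L5 (α=1/2) → [17921/112, 1287/14, 8713/56]
+L6 (α=5/7) → [32201/392, 1777/49, 15293/196]
= [82, 36, 78]

(0,1) stack=L1,L2,L3,L4,L5,L6; from [0,0,0]:
+L1 (α=1/8) → [67/4, 43/2, 55/2]
+L2 (α=1/2) → [363/8, 471/4, 331/4]
+L3 (α=1/2) → [619/16, 1359/8, 403/8]
+L4 (α=1/6) → [1933/32, 7595/48, 2783/48]
+L5 (α=2/5) → [6503/160, 12171/80, 9983/80]
+L6 (α=1/6) → [9575/192, 14267/96, 4117/32]
→ [50, 149, 129]

query (1,0) [L1,L2,L3,L4,L5] — begin 0,0,0
+L1 (α=3/5) → [513/5, 42/5, 471/5]
+L2 (α=2/3) → [1283/15, 1652/15, 1081/15]
+L3 (α=3/4) → [2627/15, 7637/60, 6931/60]
+L4 (α=1/2) → [3437/30, 20057/120, 13711/120]
+L5 (α=1/2) → [7247/60, 47297/240, 30871/240]
rounded: [121, 197, 129]

query (0,2) [L1,L2,L3] — begin 0,0,0
+L1 (α=1/4) → [113/2, 215/4, 105/2]
+L2 (α=1/2) → [153/4, 387/8, 297/4]
+L3 (α=1/2) → [1081/8, 1371/16, 993/8]
= [135, 86, 124]

(0,0) stack=L1,L2,L3; from [0,0,0]:
L1 α=1/2: [153/2, 7, 2]
L2 α=3/4: [1599/8, 239/2, 335/4]
L3 α=1/7: [5685/28, 719/7, 1503/14]
= [203, 103, 107]

at x=1,y=1 over L1,L2,L3:
+L1 (α=4/7) → [184/7, 760/7, 4]
+L2 (α=2/7) → [1788/49, 4962/49, 374/7]
+L3 (α=4/5) → [49416/245, 42398/245, 1486/7]
= [202, 173, 212]


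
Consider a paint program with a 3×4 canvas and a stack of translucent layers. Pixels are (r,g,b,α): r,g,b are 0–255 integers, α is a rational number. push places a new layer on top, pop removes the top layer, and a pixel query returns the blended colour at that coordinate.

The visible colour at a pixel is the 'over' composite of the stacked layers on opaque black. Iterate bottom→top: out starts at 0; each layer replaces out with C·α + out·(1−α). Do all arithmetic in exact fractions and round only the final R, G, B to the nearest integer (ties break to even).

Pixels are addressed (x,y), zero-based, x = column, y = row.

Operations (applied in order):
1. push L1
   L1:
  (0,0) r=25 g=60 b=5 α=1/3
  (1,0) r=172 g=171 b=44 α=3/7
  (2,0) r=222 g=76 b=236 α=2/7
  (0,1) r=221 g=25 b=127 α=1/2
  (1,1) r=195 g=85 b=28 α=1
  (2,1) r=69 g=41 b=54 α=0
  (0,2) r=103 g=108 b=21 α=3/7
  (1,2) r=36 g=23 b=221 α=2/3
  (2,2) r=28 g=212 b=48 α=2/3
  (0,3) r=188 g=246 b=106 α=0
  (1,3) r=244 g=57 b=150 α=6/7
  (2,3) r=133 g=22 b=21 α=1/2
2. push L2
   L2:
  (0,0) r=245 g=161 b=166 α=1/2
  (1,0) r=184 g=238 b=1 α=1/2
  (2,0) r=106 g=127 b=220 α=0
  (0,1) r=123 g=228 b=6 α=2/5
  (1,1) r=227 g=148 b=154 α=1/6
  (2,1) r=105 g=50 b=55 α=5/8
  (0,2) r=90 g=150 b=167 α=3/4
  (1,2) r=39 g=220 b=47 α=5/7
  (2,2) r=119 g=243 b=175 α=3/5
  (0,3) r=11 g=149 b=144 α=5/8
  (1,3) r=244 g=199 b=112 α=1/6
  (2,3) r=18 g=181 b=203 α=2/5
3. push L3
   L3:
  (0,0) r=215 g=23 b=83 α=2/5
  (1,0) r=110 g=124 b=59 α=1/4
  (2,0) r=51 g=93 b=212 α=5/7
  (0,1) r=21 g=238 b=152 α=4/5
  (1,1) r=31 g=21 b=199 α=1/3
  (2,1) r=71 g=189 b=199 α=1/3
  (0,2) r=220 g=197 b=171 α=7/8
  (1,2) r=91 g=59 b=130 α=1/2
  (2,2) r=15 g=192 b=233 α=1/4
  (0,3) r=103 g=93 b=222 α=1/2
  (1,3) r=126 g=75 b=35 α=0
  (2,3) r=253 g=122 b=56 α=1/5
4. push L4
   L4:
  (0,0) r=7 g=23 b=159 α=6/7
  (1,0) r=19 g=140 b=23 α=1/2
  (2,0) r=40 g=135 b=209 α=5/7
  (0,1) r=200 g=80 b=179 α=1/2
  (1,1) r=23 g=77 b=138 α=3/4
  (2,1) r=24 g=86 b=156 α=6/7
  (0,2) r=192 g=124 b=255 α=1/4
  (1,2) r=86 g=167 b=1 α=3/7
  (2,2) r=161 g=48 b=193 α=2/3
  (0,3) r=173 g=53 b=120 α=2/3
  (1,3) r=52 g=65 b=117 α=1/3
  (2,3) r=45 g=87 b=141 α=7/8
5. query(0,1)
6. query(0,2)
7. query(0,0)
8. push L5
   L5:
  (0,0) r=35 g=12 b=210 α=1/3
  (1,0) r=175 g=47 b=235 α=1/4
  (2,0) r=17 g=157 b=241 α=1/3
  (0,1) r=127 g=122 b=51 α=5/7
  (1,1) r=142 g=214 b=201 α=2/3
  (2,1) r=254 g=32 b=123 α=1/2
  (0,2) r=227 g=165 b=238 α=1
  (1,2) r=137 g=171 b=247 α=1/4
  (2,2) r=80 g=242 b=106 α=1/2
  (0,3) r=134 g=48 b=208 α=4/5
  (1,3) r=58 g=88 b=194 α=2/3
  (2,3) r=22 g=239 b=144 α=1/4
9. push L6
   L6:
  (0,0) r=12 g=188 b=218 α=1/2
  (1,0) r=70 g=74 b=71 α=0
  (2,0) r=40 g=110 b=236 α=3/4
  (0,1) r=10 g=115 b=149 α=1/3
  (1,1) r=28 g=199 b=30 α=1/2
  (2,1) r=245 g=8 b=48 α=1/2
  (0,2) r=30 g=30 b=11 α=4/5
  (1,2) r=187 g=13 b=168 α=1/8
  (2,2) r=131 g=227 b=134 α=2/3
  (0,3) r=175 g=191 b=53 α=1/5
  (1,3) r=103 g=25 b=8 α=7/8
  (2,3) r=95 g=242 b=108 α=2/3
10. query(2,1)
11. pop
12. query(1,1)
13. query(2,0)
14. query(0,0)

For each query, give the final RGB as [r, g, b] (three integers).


(0,1) stack=L1,L2,L3,L4; from [0,0,0]:
+L1 (α=1/2) → [221/2, 25/2, 127/2]
+L2 (α=2/5) → [231/2, 987/10, 81/2]
+L3 (α=4/5) → [399/10, 10507/50, 1297/10]
+L4 (α=1/2) → [2399/20, 14507/100, 3087/20]
rounded: [120, 145, 154]

(0,2) stack=L1,L2,L3,L4; from [0,0,0]:
L1 α=3/7: [309/7, 324/7, 9]
L2 α=3/4: [2199/28, 1737/14, 255/2]
L3 α=7/8: [45319/224, 21043/112, 2649/16]
L4 α=1/4: [178965/896, 77017/448, 12027/64]
rounded: [200, 172, 188]

query (0,0) [L1,L2,L3,L4] — begin 0,0,0
after L1 α=1/3: [25/3, 20, 5/3]
after L2 α=1/2: [380/3, 181/2, 503/6]
after L3 α=2/5: [162, 127/2, 167/2]
after L4 α=6/7: [204/7, 403/14, 2075/14]
rounded: [29, 29, 148]

query (2,1) [L1,L2,L3,L4,L5,L6] — begin 0,0,0
after L1 α=0: [0, 0, 0]
after L2 α=5/8: [525/8, 125/4, 275/8]
after L3 α=1/3: [809/12, 503/6, 357/4]
after L4 α=6/7: [2537/84, 3599/42, 4101/28]
after L5 α=1/2: [23873/168, 4943/84, 7545/56]
after L6 α=1/2: [65033/336, 5615/168, 10233/112]
rounded: [194, 33, 91]

query (1,1) [L1,L2,L3,L4,L5] — begin 0,0,0
L1 α=1: [195, 85, 28]
L2 α=1/6: [601/3, 191/2, 49]
L3 α=1/3: [1295/9, 212/3, 99]
L4 α=3/4: [479/9, 905/12, 513/4]
L5 α=2/3: [3035/27, 6041/36, 707/4]
rounded: [112, 168, 177]

query (2,0) [L1,L2,L3,L4,L5] — begin 0,0,0
L1 α=2/7: [444/7, 152/7, 472/7]
L2 α=0: [444/7, 152/7, 472/7]
L3 α=5/7: [2673/49, 3559/49, 8364/49]
L4 α=5/7: [15146/343, 40193/343, 67933/343]
L5 α=1/3: [12041/343, 134237/1029, 72843/343]
= [35, 130, 212]

at x=0,y=0 over L1,L2,L3,L4,L5:
after L1 α=1/3: [25/3, 20, 5/3]
after L2 α=1/2: [380/3, 181/2, 503/6]
after L3 α=2/5: [162, 127/2, 167/2]
after L4 α=6/7: [204/7, 403/14, 2075/14]
after L5 α=1/3: [653/21, 487/21, 3545/21]
→ [31, 23, 169]


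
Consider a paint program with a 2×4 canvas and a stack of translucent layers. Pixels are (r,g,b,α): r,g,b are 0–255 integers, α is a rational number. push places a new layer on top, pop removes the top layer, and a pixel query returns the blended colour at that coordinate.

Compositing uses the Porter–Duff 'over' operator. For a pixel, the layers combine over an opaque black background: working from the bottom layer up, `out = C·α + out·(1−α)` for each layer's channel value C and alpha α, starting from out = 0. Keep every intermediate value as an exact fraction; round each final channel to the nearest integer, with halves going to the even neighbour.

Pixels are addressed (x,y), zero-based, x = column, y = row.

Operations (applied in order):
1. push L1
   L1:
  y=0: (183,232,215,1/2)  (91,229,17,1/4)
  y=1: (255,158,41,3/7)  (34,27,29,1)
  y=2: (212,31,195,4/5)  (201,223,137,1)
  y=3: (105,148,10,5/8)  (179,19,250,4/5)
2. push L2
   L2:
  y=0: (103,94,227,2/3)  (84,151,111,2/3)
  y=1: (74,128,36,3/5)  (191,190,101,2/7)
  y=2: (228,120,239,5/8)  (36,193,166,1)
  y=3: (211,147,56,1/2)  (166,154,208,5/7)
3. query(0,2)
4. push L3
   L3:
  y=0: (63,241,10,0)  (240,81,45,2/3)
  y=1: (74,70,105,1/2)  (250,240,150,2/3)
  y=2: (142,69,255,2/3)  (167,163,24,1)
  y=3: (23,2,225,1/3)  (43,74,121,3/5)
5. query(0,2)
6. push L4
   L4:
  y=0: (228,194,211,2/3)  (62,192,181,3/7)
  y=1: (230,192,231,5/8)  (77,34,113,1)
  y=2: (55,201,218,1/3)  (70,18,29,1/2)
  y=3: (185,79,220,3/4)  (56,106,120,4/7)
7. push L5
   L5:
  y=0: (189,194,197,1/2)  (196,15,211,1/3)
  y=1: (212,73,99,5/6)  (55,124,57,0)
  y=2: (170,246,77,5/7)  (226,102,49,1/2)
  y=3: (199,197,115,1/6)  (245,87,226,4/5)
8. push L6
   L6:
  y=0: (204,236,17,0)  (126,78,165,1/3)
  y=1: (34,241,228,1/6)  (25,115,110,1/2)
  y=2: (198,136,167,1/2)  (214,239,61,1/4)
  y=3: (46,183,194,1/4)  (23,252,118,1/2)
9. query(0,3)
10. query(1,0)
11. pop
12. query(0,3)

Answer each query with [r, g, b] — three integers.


query (0,2) [L1,L2] — begin 0,0,0
+L1 (α=4/5) → [848/5, 124/5, 156]
+L2 (α=5/8) → [2061/10, 843/10, 1663/8]
rounded: [206, 84, 208]

query (0,2) [L1,L2,L3] — begin 0,0,0
+L1 (α=4/5) → [848/5, 124/5, 156]
+L2 (α=5/8) → [2061/10, 843/10, 1663/8]
+L3 (α=2/3) → [4901/30, 741/10, 5743/24]
rounded: [163, 74, 239]

at x=0,y=3 over L1,L2,L3,L4,L5,L6:
after L1 α=5/8: [525/8, 185/2, 25/4]
after L2 α=1/2: [2213/16, 479/4, 249/8]
after L3 α=1/3: [799/8, 161/2, 383/4]
after L4 α=3/4: [5239/32, 635/8, 3023/16]
after L5 α=1/6: [32563/192, 4751/48, 16955/96]
after L6 α=1/4: [35507/256, 7679/64, 23163/128]
= [139, 120, 181]

query (1,0) [L1,L2,L3,L4,L5,L6] — begin 0,0,0
after L1 α=1/4: [91/4, 229/4, 17/4]
after L2 α=2/3: [763/12, 479/4, 905/12]
after L3 α=2/3: [6523/36, 1127/12, 1985/36]
after L4 α=3/7: [1171/9, 2855/21, 6872/63]
after L5 α=1/3: [4106/27, 6025/63, 27037/189]
after L6 α=1/3: [11614/81, 16964/189, 85259/567]
= [143, 90, 150]

(0,3) stack=L1,L2,L3,L4,L5; from [0,0,0]:
+L1 (α=5/8) → [525/8, 185/2, 25/4]
+L2 (α=1/2) → [2213/16, 479/4, 249/8]
+L3 (α=1/3) → [799/8, 161/2, 383/4]
+L4 (α=3/4) → [5239/32, 635/8, 3023/16]
+L5 (α=1/6) → [32563/192, 4751/48, 16955/96]
rounded: [170, 99, 177]


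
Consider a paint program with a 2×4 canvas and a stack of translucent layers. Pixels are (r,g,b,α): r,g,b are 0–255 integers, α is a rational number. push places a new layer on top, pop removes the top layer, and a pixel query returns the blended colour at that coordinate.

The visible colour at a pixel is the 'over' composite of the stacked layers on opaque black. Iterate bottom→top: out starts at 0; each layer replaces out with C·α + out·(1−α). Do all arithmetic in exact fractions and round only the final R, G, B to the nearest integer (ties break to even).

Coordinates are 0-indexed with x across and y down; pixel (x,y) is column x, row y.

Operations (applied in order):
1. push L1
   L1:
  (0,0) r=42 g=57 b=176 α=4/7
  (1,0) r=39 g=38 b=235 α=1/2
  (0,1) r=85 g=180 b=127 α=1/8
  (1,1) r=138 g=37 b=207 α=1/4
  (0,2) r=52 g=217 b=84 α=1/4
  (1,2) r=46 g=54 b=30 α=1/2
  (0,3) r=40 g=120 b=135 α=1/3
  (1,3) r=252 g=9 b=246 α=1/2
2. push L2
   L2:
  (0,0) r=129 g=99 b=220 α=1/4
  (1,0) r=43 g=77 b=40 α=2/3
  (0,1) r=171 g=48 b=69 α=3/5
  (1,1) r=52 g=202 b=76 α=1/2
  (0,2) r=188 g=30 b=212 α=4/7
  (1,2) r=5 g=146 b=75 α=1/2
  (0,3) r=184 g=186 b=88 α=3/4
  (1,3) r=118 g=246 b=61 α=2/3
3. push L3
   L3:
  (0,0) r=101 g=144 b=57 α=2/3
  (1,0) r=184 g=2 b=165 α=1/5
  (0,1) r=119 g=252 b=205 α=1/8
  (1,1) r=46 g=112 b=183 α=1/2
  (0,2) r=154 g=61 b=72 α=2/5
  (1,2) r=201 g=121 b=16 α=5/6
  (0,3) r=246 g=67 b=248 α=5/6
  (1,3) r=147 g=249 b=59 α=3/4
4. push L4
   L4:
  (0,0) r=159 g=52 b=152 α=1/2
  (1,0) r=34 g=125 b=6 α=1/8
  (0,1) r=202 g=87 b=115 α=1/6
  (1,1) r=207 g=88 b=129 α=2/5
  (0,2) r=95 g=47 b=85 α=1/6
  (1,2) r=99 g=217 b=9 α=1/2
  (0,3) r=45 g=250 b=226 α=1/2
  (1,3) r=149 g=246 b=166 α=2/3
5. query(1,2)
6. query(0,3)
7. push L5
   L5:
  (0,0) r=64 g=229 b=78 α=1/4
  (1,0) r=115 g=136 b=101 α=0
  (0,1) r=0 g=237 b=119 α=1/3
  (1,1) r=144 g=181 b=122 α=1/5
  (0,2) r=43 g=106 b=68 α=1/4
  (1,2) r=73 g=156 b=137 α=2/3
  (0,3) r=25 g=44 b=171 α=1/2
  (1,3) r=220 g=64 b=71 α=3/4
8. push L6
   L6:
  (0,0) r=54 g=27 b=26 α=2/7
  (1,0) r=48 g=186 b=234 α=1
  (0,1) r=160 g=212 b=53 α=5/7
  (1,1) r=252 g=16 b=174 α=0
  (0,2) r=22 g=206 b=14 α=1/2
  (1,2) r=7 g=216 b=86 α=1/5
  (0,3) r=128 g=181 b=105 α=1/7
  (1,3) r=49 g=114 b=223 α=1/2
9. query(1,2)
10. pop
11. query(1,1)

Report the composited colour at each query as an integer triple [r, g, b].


at x=1,y=2 over L1,L2,L3,L4:
L1 α=1/2: [23, 27, 15]
L2 α=1/2: [14, 173/2, 45]
L3 α=5/6: [1019/6, 461/4, 125/6]
L4 α=1/2: [1613/12, 1329/8, 179/12]
→ [134, 166, 15]

query (0,3) [L1,L2,L3,L4] — begin 0,0,0
after L1 α=1/3: [40/3, 40, 45]
after L2 α=3/4: [424/3, 299/2, 309/4]
after L3 α=5/6: [2057/9, 323/4, 5269/24]
after L4 α=1/2: [1231/9, 1323/8, 10693/48]
= [137, 165, 223]

at x=1,y=2 over L1,L2,L3,L4,L5,L6:
L1 α=1/2: [23, 27, 15]
L2 α=1/2: [14, 173/2, 45]
L3 α=5/6: [1019/6, 461/4, 125/6]
L4 α=1/2: [1613/12, 1329/8, 179/12]
L5 α=2/3: [3365/36, 1275/8, 3467/36]
L6 α=1/5: [3428/45, 1707/10, 4241/45]
rounded: [76, 171, 94]

at x=1,y=1 over L1,L2,L3,L4,L5:
after L1 α=1/4: [69/2, 37/4, 207/4]
after L2 α=1/2: [173/4, 845/8, 511/8]
after L3 α=1/2: [357/8, 1741/16, 1975/16]
after L4 α=2/5: [4383/40, 8039/80, 10053/80]
after L5 α=1/5: [5823/50, 11659/100, 12493/100]
→ [116, 117, 125]


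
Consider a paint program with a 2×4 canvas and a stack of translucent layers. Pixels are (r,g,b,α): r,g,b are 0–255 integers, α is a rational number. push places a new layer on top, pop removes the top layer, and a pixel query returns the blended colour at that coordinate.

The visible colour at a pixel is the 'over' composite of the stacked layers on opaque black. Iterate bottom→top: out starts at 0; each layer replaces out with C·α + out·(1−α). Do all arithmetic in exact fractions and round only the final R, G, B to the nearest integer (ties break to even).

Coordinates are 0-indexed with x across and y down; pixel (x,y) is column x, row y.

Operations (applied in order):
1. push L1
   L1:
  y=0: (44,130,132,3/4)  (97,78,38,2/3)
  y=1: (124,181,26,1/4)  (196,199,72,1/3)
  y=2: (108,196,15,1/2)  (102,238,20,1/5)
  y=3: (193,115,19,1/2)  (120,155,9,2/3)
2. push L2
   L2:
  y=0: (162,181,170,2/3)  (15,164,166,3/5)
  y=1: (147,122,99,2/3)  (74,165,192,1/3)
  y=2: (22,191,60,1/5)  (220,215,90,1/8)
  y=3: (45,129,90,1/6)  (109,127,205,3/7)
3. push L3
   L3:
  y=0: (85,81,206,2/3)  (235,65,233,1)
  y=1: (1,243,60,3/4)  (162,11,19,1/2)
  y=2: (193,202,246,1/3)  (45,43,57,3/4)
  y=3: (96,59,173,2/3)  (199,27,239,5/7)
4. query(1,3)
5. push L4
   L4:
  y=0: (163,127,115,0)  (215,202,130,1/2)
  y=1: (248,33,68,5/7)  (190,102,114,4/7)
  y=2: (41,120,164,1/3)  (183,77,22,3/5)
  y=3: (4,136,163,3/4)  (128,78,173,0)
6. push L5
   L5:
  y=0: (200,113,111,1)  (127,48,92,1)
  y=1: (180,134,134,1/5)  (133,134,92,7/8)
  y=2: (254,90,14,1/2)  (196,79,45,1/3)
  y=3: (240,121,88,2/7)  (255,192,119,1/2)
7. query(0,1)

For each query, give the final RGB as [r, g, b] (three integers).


(1,3) stack=L1,L2,L3; from [0,0,0]:
L1 α=2/3: [80, 310/3, 6]
L2 α=3/7: [647/7, 2383/21, 639/7]
L3 α=5/7: [8259/49, 7601/147, 9643/49]
= [169, 52, 197]

at x=0,y=1 over L1,L2,L3,L4,L5:
L1 α=1/4: [31, 181/4, 13/2]
L2 α=2/3: [325/3, 1157/12, 409/6]
L3 α=3/4: [167/6, 9905/48, 1489/24]
L4 α=5/7: [3887/21, 13865/168, 5569/84]
L5 α=1/5: [19328/105, 19493/210, 8383/105]
rounded: [184, 93, 80]
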